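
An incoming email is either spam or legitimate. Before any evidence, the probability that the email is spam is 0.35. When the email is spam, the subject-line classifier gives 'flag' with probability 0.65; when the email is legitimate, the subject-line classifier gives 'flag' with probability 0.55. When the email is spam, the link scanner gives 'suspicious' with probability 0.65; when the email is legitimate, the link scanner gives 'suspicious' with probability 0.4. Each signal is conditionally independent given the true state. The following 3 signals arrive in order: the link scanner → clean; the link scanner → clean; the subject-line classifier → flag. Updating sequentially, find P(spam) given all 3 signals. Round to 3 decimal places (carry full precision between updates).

Apply Bayes' rule sequentially, carrying P(spam) forward.
After the link scanner='clean': P(spam) = 0.35·0.3500 / (0.35·0.3500 + 0.6·0.6500) ≈ 0.2390
After the link scanner='clean': P(spam) = 0.35·0.2390 / (0.35·0.2390 + 0.6·0.7610) ≈ 0.1549
After the subject-line classifier='flag': P(spam) = 0.65·0.1549 / (0.65·0.1549 + 0.55·0.8451) ≈ 0.1780

0.178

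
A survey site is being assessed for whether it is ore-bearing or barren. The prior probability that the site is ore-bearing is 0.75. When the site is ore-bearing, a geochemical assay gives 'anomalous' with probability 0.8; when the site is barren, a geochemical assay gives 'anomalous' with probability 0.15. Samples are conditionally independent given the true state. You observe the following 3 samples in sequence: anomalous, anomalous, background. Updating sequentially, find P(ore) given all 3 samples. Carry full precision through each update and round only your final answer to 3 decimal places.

After 'anomalous': P(ore) = 0.8·0.7500 / (0.8·0.7500 + 0.15·0.2500) ≈ 0.9412
After 'anomalous': P(ore) = 0.8·0.9412 / (0.8·0.9412 + 0.15·0.0588) ≈ 0.9884
After 'background': P(ore) = 0.2·0.9884 / (0.2·0.9884 + 0.85·0.0116) ≈ 0.9526

0.953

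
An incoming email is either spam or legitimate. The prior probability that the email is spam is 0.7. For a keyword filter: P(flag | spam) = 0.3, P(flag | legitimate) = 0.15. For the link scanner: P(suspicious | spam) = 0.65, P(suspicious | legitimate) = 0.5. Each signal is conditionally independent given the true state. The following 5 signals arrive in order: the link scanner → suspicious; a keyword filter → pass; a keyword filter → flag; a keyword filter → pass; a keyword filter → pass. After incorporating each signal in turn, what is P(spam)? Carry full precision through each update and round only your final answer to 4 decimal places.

0.7721

After the link scanner='suspicious': P(spam) = 0.65·0.7000 / (0.65·0.7000 + 0.5·0.3000) ≈ 0.7521
After a keyword filter='pass': P(spam) = 0.7·0.7521 / (0.7·0.7521 + 0.85·0.2479) ≈ 0.7141
After a keyword filter='flag': P(spam) = 0.3·0.7141 / (0.3·0.7141 + 0.15·0.2859) ≈ 0.8332
After a keyword filter='pass': P(spam) = 0.7·0.8332 / (0.7·0.8332 + 0.85·0.1668) ≈ 0.8045
After a keyword filter='pass': P(spam) = 0.7·0.8045 / (0.7·0.8045 + 0.85·0.1955) ≈ 0.7721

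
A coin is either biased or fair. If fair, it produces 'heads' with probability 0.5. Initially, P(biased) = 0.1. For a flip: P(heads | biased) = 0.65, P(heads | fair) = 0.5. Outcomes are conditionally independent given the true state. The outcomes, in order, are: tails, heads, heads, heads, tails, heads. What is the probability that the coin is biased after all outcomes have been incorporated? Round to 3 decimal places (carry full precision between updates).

0.135

After 'tails': P(biased) = 0.35·0.1000 / (0.35·0.1000 + 0.5·0.9000) ≈ 0.0722
After 'heads': P(biased) = 0.65·0.0722 / (0.65·0.0722 + 0.5·0.9278) ≈ 0.0918
After 'heads': P(biased) = 0.65·0.0918 / (0.65·0.0918 + 0.5·0.9082) ≈ 0.1162
After 'heads': P(biased) = 0.65·0.1162 / (0.65·0.1162 + 0.5·0.8838) ≈ 0.1459
After 'tails': P(biased) = 0.35·0.1459 / (0.35·0.1459 + 0.5·0.8541) ≈ 0.1068
After 'heads': P(biased) = 0.65·0.1068 / (0.65·0.1068 + 0.5·0.8932) ≈ 0.1346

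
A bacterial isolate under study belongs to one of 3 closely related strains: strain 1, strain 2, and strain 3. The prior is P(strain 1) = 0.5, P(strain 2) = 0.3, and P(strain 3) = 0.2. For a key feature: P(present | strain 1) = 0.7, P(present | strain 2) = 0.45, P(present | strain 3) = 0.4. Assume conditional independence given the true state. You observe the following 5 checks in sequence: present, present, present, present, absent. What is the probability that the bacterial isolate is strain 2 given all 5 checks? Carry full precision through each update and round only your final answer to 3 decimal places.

After 'present': normaliser = 0.7·0.5000 + 0.45·0.3000 + 0.4·0.2000; P(strain 1) ≈ 0.6195, P(strain 2) ≈ 0.2389, P(strain 3) ≈ 0.1416
After 'present': normaliser = 0.7·0.6195 + 0.45·0.2389 + 0.4·0.1416; P(strain 1) ≈ 0.7254, P(strain 2) ≈ 0.1799, P(strain 3) ≈ 0.0947
After 'present': normaliser = 0.7·0.7254 + 0.45·0.1799 + 0.4·0.0947; P(strain 1) ≈ 0.8103, P(strain 2) ≈ 0.1292, P(strain 3) ≈ 0.0605
After 'present': normaliser = 0.7·0.8103 + 0.45·0.1292 + 0.4·0.0605; P(strain 1) ≈ 0.8733, P(strain 2) ≈ 0.0895, P(strain 3) ≈ 0.0372
After 'absent': normaliser = 0.3·0.8733 + 0.55·0.0895 + 0.6·0.0372; P(strain 1) ≈ 0.7854, P(strain 2) ≈ 0.1476, P(strain 3) ≈ 0.0670

0.148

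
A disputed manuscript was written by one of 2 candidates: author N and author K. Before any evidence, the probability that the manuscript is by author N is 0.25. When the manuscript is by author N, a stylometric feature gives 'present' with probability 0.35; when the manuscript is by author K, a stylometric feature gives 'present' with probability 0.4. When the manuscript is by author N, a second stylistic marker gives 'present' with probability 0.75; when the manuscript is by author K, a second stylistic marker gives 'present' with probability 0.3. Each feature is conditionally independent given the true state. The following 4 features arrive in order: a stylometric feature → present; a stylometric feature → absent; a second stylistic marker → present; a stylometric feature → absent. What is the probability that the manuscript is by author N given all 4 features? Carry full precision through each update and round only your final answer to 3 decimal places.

0.461

Apply Bayes' rule sequentially, carrying P(author N) forward.
After a stylometric feature='present': P(author N) = 0.35·0.2500 / (0.35·0.2500 + 0.4·0.7500) ≈ 0.2258
After a stylometric feature='absent': P(author N) = 0.65·0.2258 / (0.65·0.2258 + 0.6·0.7742) ≈ 0.2401
After a second stylistic marker='present': P(author N) = 0.75·0.2401 / (0.75·0.2401 + 0.3·0.7599) ≈ 0.4413
After a stylometric feature='absent': P(author N) = 0.65·0.4413 / (0.65·0.4413 + 0.6·0.5587) ≈ 0.4611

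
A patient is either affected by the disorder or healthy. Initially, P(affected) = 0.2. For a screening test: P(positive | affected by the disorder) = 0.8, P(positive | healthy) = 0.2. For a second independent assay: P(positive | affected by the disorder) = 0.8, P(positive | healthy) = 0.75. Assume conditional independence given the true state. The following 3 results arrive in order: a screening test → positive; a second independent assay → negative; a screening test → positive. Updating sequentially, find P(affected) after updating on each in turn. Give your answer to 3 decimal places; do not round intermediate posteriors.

Each posterior becomes the prior for the next update.
After a screening test='positive': P(affected) = 0.8·0.2000 / (0.8·0.2000 + 0.2·0.8000) ≈ 0.5000
After a second independent assay='negative': P(affected) = 0.2·0.5000 / (0.2·0.5000 + 0.25·0.5000) ≈ 0.4444
After a screening test='positive': P(affected) = 0.8·0.4444 / (0.8·0.4444 + 0.2·0.5556) ≈ 0.7619

0.762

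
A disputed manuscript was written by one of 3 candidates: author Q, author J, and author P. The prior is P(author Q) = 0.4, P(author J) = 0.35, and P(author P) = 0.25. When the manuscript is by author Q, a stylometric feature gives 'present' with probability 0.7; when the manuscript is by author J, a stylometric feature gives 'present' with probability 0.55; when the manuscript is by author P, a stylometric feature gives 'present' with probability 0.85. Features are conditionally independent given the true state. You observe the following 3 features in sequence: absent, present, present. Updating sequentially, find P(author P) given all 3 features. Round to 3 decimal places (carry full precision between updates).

0.203

After 'absent': normaliser = 0.3·0.4000 + 0.45·0.3500 + 0.15·0.2500; P(author Q) ≈ 0.3810, P(author J) ≈ 0.5000, P(author P) ≈ 0.1190
After 'present': normaliser = 0.7·0.3810 + 0.55·0.5000 + 0.85·0.1190; P(author Q) ≈ 0.4148, P(author J) ≈ 0.4278, P(author P) ≈ 0.1574
After 'present': normaliser = 0.7·0.4148 + 0.55·0.4278 + 0.85·0.1574; P(author Q) ≈ 0.4403, P(author J) ≈ 0.3568, P(author P) ≈ 0.2029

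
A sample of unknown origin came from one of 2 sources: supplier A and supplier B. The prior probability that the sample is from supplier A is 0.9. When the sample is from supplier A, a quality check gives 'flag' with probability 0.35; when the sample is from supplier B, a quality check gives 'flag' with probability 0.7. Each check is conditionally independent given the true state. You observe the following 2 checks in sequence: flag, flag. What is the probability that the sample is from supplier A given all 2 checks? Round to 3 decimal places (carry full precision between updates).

Apply Bayes' rule sequentially, carrying P(supplier A) forward.
After 'flag': P(supplier A) = 0.35·0.9000 / (0.35·0.9000 + 0.7·0.1000) ≈ 0.8182
After 'flag': P(supplier A) = 0.35·0.8182 / (0.35·0.8182 + 0.7·0.1818) ≈ 0.6923

0.692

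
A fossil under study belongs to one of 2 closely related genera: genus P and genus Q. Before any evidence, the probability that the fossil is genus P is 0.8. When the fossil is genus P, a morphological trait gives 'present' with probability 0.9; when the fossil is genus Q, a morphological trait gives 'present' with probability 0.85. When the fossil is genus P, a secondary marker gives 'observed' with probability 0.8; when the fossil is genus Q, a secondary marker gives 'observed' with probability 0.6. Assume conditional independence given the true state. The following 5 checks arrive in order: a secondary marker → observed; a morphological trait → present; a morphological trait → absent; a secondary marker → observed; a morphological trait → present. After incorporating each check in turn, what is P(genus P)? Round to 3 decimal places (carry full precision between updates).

Each posterior becomes the prior for the next update.
After a secondary marker='observed': P(genus P) = 0.8·0.8000 / (0.8·0.8000 + 0.6·0.2000) ≈ 0.8421
After a morphological trait='present': P(genus P) = 0.9·0.8421 / (0.9·0.8421 + 0.85·0.1579) ≈ 0.8496
After a morphological trait='absent': P(genus P) = 0.1·0.8496 / (0.1·0.8496 + 0.15·0.1504) ≈ 0.7901
After a secondary marker='observed': P(genus P) = 0.8·0.7901 / (0.8·0.7901 + 0.6·0.2099) ≈ 0.8339
After a morphological trait='present': P(genus P) = 0.9·0.8339 / (0.9·0.8339 + 0.85·0.1661) ≈ 0.8416

0.842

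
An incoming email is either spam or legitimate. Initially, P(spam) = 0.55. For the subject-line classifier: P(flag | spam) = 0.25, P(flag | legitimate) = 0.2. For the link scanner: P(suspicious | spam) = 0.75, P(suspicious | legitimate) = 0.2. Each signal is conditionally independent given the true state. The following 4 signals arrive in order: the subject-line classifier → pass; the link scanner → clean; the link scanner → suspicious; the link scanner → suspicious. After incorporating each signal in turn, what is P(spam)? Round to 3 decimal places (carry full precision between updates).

After the subject-line classifier='pass': P(spam) = 0.75·0.5500 / (0.75·0.5500 + 0.8·0.4500) ≈ 0.5340
After the link scanner='clean': P(spam) = 0.25·0.5340 / (0.25·0.5340 + 0.8·0.4660) ≈ 0.2637
After the link scanner='suspicious': P(spam) = 0.75·0.2637 / (0.75·0.2637 + 0.2·0.7363) ≈ 0.5732
After the link scanner='suspicious': P(spam) = 0.75·0.5732 / (0.75·0.5732 + 0.2·0.4268) ≈ 0.8343

0.834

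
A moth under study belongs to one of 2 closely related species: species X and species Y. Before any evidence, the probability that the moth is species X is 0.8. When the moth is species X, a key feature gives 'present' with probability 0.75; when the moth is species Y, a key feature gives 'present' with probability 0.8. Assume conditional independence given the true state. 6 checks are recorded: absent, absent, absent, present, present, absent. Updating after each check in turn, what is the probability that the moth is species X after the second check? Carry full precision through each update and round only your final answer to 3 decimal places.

0.862

After 'absent': P(species X) = 0.25·0.8000 / (0.25·0.8000 + 0.2·0.2000) ≈ 0.8333
After 'absent': P(species X) = 0.25·0.8333 / (0.25·0.8333 + 0.2·0.1667) ≈ 0.8621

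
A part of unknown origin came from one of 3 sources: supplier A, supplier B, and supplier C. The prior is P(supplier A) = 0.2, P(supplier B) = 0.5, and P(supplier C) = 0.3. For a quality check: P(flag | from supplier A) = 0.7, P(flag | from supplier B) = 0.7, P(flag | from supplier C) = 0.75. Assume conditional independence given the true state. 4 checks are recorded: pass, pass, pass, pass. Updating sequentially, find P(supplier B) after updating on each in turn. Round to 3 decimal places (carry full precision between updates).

0.592

Each posterior becomes the prior for the next update.
After 'pass': normaliser = 0.3·0.2000 + 0.3·0.5000 + 0.25·0.3000; P(supplier A) ≈ 0.2105, P(supplier B) ≈ 0.5263, P(supplier C) ≈ 0.2632
After 'pass': normaliser = 0.3·0.2105 + 0.3·0.5263 + 0.25·0.2632; P(supplier A) ≈ 0.2202, P(supplier B) ≈ 0.5505, P(supplier C) ≈ 0.2294
After 'pass': normaliser = 0.3·0.2202 + 0.3·0.5505 + 0.25·0.2294; P(supplier A) ≈ 0.2289, P(supplier B) ≈ 0.5723, P(supplier C) ≈ 0.1987
After 'pass': normaliser = 0.3·0.2289 + 0.3·0.5723 + 0.25·0.1987; P(supplier A) ≈ 0.2368, P(supplier B) ≈ 0.5919, P(supplier C) ≈ 0.1713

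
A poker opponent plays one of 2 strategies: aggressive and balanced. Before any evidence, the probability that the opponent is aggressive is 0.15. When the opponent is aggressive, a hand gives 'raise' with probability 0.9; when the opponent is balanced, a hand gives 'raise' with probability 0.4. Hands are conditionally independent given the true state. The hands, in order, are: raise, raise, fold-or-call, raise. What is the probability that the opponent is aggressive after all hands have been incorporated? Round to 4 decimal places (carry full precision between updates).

0.2509

Each posterior becomes the prior for the next update.
After 'raise': P(aggressive) = 0.9·0.1500 / (0.9·0.1500 + 0.4·0.8500) ≈ 0.2842
After 'raise': P(aggressive) = 0.9·0.2842 / (0.9·0.2842 + 0.4·0.7158) ≈ 0.4718
After 'fold-or-call': P(aggressive) = 0.1·0.4718 / (0.1·0.4718 + 0.6·0.5282) ≈ 0.1296
After 'raise': P(aggressive) = 0.9·0.1296 / (0.9·0.1296 + 0.4·0.8704) ≈ 0.2509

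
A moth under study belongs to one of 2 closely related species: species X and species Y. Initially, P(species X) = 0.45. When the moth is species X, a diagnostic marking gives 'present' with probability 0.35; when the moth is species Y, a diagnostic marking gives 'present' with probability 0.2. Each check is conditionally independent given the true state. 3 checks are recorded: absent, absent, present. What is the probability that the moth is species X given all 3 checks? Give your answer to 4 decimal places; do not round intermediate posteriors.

After 'absent': P(species X) = 0.65·0.4500 / (0.65·0.4500 + 0.8·0.5500) ≈ 0.3993
After 'absent': P(species X) = 0.65·0.3993 / (0.65·0.3993 + 0.8·0.6007) ≈ 0.3507
After 'present': P(species X) = 0.35·0.3507 / (0.35·0.3507 + 0.2·0.6493) ≈ 0.4859

0.4859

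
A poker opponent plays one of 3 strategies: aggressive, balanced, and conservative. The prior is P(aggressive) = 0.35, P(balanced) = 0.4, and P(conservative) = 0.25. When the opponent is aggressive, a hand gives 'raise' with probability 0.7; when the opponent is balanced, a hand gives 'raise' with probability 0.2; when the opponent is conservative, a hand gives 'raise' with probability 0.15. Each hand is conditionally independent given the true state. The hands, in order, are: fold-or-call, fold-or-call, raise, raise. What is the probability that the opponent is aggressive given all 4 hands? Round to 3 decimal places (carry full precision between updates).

0.519

Each posterior becomes the prior for the next update.
After 'fold-or-call': normaliser = 0.3·0.3500 + 0.8·0.4000 + 0.85·0.2500; P(aggressive) ≈ 0.1647, P(balanced) ≈ 0.5020, P(conservative) ≈ 0.3333
After 'fold-or-call': normaliser = 0.3·0.1647 + 0.8·0.5020 + 0.85·0.3333; P(aggressive) ≈ 0.0673, P(balanced) ≈ 0.5469, P(conservative) ≈ 0.3858
After 'raise': normaliser = 0.7·0.0673 + 0.2·0.5469 + 0.15·0.3858; P(aggressive) ≈ 0.2197, P(balanced) ≈ 0.5102, P(conservative) ≈ 0.2700
After 'raise': normaliser = 0.7·0.2197 + 0.2·0.5102 + 0.15·0.2700; P(aggressive) ≈ 0.5190, P(balanced) ≈ 0.3443, P(conservative) ≈ 0.1367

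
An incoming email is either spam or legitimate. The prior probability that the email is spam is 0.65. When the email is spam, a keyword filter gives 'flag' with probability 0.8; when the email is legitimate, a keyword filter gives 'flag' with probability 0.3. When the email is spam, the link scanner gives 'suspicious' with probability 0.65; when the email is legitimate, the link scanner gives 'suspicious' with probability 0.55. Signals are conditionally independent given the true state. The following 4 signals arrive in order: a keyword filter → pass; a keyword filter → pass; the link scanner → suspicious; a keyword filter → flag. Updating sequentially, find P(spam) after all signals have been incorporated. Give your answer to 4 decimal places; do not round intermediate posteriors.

0.3233

Apply Bayes' rule sequentially, carrying P(spam) forward.
After a keyword filter='pass': P(spam) = 0.2·0.6500 / (0.2·0.6500 + 0.7·0.3500) ≈ 0.3467
After a keyword filter='pass': P(spam) = 0.2·0.3467 / (0.2·0.3467 + 0.7·0.6533) ≈ 0.1316
After the link scanner='suspicious': P(spam) = 0.65·0.1316 / (0.65·0.1316 + 0.55·0.8684) ≈ 0.1519
After a keyword filter='flag': P(spam) = 0.8·0.1519 / (0.8·0.1519 + 0.3·0.8481) ≈ 0.3233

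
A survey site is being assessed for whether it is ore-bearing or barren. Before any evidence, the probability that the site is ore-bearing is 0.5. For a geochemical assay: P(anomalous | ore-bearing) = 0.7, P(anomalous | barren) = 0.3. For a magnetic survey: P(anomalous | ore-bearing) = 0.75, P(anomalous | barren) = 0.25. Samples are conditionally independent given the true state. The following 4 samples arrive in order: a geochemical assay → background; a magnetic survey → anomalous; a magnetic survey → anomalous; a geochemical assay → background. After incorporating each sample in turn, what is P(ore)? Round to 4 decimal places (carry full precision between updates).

Each posterior becomes the prior for the next update.
After a geochemical assay='background': P(ore) = 0.3·0.5000 / (0.3·0.5000 + 0.7·0.5000) ≈ 0.3000
After a magnetic survey='anomalous': P(ore) = 0.75·0.3000 / (0.75·0.3000 + 0.25·0.7000) ≈ 0.5625
After a magnetic survey='anomalous': P(ore) = 0.75·0.5625 / (0.75·0.5625 + 0.25·0.4375) ≈ 0.7941
After a geochemical assay='background': P(ore) = 0.3·0.7941 / (0.3·0.7941 + 0.7·0.2059) ≈ 0.6231

0.6231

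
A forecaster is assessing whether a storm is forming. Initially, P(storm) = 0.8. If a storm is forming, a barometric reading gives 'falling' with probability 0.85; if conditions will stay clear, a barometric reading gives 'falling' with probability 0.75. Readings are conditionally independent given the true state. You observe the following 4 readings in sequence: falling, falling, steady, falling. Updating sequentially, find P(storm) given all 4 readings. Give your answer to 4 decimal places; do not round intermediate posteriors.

Each posterior becomes the prior for the next update.
After 'falling': P(storm) = 0.85·0.8000 / (0.85·0.8000 + 0.75·0.2000) ≈ 0.8193
After 'falling': P(storm) = 0.85·0.8193 / (0.85·0.8193 + 0.75·0.1807) ≈ 0.8371
After 'steady': P(storm) = 0.15·0.8371 / (0.15·0.8371 + 0.25·0.1629) ≈ 0.7551
After 'falling': P(storm) = 0.85·0.7551 / (0.85·0.7551 + 0.75·0.2449) ≈ 0.7775

0.7775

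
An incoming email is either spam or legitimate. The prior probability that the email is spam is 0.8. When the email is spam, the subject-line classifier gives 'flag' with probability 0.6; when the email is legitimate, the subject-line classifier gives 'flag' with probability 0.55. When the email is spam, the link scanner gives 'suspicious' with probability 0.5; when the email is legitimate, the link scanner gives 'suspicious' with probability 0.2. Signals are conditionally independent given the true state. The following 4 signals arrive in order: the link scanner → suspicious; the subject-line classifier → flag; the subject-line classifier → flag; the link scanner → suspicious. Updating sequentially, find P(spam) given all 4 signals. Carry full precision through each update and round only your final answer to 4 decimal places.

After the link scanner='suspicious': P(spam) = 0.5·0.8000 / (0.5·0.8000 + 0.2·0.2000) ≈ 0.9091
After the subject-line classifier='flag': P(spam) = 0.6·0.9091 / (0.6·0.9091 + 0.55·0.0909) ≈ 0.9160
After the subject-line classifier='flag': P(spam) = 0.6·0.9160 / (0.6·0.9160 + 0.55·0.0840) ≈ 0.9225
After the link scanner='suspicious': P(spam) = 0.5·0.9225 / (0.5·0.9225 + 0.2·0.0775) ≈ 0.9675

0.9675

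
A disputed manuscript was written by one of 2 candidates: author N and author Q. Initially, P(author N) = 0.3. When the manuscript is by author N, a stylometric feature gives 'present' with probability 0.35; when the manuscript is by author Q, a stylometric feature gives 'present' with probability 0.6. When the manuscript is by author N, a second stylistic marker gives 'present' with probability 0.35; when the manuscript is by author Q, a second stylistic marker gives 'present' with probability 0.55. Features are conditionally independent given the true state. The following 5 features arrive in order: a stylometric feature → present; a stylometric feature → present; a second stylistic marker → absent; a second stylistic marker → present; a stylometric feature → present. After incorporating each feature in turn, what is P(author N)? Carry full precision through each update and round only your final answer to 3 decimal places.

0.073

After a stylometric feature='present': P(author N) = 0.35·0.3000 / (0.35·0.3000 + 0.6·0.7000) ≈ 0.2000
After a stylometric feature='present': P(author N) = 0.35·0.2000 / (0.35·0.2000 + 0.6·0.8000) ≈ 0.1273
After a second stylistic marker='absent': P(author N) = 0.65·0.1273 / (0.65·0.1273 + 0.45·0.8727) ≈ 0.1740
After a second stylistic marker='present': P(author N) = 0.35·0.1740 / (0.35·0.1740 + 0.55·0.8260) ≈ 0.1182
After a stylometric feature='present': P(author N) = 0.35·0.1182 / (0.35·0.1182 + 0.6·0.8818) ≈ 0.0725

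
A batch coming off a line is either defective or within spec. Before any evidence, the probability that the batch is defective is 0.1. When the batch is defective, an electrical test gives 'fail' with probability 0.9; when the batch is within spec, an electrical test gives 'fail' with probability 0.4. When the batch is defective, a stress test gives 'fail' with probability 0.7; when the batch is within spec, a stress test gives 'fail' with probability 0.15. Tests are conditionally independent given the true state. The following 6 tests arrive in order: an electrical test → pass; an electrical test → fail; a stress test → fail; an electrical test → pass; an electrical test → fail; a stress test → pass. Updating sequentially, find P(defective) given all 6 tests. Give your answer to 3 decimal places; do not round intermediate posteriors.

0.025

After an electrical test='pass': P(defective) = 0.1·0.1000 / (0.1·0.1000 + 0.6·0.9000) ≈ 0.0182
After an electrical test='fail': P(defective) = 0.9·0.0182 / (0.9·0.0182 + 0.4·0.9818) ≈ 0.0400
After a stress test='fail': P(defective) = 0.7·0.0400 / (0.7·0.0400 + 0.15·0.9600) ≈ 0.1628
After an electrical test='pass': P(defective) = 0.1·0.1628 / (0.1·0.1628 + 0.6·0.8372) ≈ 0.0314
After an electrical test='fail': P(defective) = 0.9·0.0314 / (0.9·0.0314 + 0.4·0.9686) ≈ 0.0680
After a stress test='pass': P(defective) = 0.3·0.0680 / (0.3·0.0680 + 0.85·0.9320) ≈ 0.0251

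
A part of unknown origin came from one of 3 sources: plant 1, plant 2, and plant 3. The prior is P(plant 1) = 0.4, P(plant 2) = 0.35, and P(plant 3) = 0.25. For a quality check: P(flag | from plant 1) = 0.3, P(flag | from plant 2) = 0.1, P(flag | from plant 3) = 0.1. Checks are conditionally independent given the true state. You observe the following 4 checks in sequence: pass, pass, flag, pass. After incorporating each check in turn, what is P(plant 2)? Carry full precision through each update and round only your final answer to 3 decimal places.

0.301

After 'pass': normaliser = 0.7·0.4000 + 0.9·0.3500 + 0.9·0.2500; P(plant 1) ≈ 0.3415, P(plant 2) ≈ 0.3841, P(plant 3) ≈ 0.2744
After 'pass': normaliser = 0.7·0.3415 + 0.9·0.3841 + 0.9·0.2744; P(plant 1) ≈ 0.2874, P(plant 2) ≈ 0.4157, P(plant 3) ≈ 0.2969
After 'flag': normaliser = 0.3·0.2874 + 0.1·0.4157 + 0.1·0.2969; P(plant 1) ≈ 0.5475, P(plant 2) ≈ 0.2640, P(plant 3) ≈ 0.1885
After 'pass': normaliser = 0.7·0.5475 + 0.9·0.2640 + 0.9·0.1885; P(plant 1) ≈ 0.4848, P(plant 2) ≈ 0.3005, P(plant 3) ≈ 0.2147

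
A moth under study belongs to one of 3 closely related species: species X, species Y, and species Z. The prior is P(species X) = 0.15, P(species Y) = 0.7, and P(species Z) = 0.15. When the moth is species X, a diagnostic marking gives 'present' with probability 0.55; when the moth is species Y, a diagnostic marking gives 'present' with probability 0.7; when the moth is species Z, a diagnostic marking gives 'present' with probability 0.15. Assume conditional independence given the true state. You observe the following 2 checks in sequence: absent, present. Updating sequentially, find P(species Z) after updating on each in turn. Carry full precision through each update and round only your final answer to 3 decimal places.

Apply Bayes' rule sequentially, carrying P(species Z) forward.
After 'absent': normaliser = 0.45·0.1500 + 0.3·0.7000 + 0.85·0.1500; P(species X) ≈ 0.1667, P(species Y) ≈ 0.5185, P(species Z) ≈ 0.3148
After 'present': normaliser = 0.55·0.1667 + 0.7·0.5185 + 0.15·0.3148; P(species X) ≈ 0.1827, P(species Y) ≈ 0.7232, P(species Z) ≈ 0.0941

0.094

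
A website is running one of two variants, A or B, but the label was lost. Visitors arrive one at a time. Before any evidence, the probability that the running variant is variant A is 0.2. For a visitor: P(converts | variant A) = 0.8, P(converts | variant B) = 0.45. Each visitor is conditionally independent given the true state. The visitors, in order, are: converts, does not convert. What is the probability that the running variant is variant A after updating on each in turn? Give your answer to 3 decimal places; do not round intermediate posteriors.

After 'converts': P(A) = 0.8·0.2000 / (0.8·0.2000 + 0.45·0.8000) ≈ 0.3077
After 'does not convert': P(A) = 0.2·0.3077 / (0.2·0.3077 + 0.55·0.6923) ≈ 0.1391

0.139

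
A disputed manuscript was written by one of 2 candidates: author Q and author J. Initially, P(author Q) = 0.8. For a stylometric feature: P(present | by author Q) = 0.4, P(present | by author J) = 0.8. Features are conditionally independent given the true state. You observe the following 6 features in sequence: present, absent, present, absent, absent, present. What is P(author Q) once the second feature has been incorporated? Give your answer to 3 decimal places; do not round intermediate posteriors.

0.857

After 'present': P(author Q) = 0.4·0.8000 / (0.4·0.8000 + 0.8·0.2000) ≈ 0.6667
After 'absent': P(author Q) = 0.6·0.6667 / (0.6·0.6667 + 0.2·0.3333) ≈ 0.8571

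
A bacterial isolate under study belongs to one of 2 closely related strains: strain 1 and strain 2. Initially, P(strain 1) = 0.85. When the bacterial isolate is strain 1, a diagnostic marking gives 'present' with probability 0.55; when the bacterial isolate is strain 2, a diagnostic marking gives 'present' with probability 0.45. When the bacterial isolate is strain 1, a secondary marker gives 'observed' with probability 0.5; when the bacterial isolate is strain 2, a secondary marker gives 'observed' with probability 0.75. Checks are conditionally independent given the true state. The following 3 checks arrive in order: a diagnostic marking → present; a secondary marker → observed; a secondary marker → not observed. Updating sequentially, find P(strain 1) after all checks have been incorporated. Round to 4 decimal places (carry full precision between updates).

0.9023

After a diagnostic marking='present': P(strain 1) = 0.55·0.8500 / (0.55·0.8500 + 0.45·0.1500) ≈ 0.8738
After a secondary marker='observed': P(strain 1) = 0.5·0.8738 / (0.5·0.8738 + 0.75·0.1262) ≈ 0.8220
After a secondary marker='not observed': P(strain 1) = 0.5·0.8220 / (0.5·0.8220 + 0.25·0.1780) ≈ 0.9023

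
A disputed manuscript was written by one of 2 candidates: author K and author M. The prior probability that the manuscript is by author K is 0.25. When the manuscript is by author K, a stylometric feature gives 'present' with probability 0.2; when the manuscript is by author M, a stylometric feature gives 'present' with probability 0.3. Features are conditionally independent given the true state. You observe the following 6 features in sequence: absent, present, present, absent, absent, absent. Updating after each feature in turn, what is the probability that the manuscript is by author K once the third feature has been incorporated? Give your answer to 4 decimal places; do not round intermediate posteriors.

0.1448

After 'absent': P(author K) = 0.8·0.2500 / (0.8·0.2500 + 0.7·0.7500) ≈ 0.2759
After 'present': P(author K) = 0.2·0.2759 / (0.2·0.2759 + 0.3·0.7241) ≈ 0.2025
After 'present': P(author K) = 0.2·0.2025 / (0.2·0.2025 + 0.3·0.7975) ≈ 0.1448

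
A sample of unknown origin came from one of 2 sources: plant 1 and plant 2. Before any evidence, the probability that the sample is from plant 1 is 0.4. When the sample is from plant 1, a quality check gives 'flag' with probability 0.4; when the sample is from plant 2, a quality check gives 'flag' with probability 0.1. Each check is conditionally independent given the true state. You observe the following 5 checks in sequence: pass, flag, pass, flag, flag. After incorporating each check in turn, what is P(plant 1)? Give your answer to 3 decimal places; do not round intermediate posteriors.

0.950

After 'pass': P(plant 1) = 0.6·0.4000 / (0.6·0.4000 + 0.9·0.6000) ≈ 0.3077
After 'flag': P(plant 1) = 0.4·0.3077 / (0.4·0.3077 + 0.1·0.6923) ≈ 0.6400
After 'pass': P(plant 1) = 0.6·0.6400 / (0.6·0.6400 + 0.9·0.3600) ≈ 0.5424
After 'flag': P(plant 1) = 0.4·0.5424 / (0.4·0.5424 + 0.1·0.4576) ≈ 0.8258
After 'flag': P(plant 1) = 0.4·0.8258 / (0.4·0.8258 + 0.1·0.1742) ≈ 0.9499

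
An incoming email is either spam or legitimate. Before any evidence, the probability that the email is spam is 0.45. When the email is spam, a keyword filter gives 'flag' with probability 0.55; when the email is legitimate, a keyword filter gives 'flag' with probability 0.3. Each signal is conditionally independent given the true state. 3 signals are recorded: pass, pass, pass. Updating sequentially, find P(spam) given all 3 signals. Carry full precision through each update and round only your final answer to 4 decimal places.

After 'pass': P(spam) = 0.45·0.4500 / (0.45·0.4500 + 0.7·0.5500) ≈ 0.3447
After 'pass': P(spam) = 0.45·0.3447 / (0.45·0.3447 + 0.7·0.6553) ≈ 0.2527
After 'pass': P(spam) = 0.45·0.2527 / (0.45·0.2527 + 0.7·0.7473) ≈ 0.1786

0.1786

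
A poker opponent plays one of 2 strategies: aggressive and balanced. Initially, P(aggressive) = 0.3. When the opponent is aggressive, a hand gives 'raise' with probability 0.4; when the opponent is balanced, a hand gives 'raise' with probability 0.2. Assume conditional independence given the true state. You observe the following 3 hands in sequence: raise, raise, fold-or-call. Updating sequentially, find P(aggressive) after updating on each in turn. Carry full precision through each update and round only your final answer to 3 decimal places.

Apply Bayes' rule sequentially, carrying P(aggressive) forward.
After 'raise': P(aggressive) = 0.4·0.3000 / (0.4·0.3000 + 0.2·0.7000) ≈ 0.4615
After 'raise': P(aggressive) = 0.4·0.4615 / (0.4·0.4615 + 0.2·0.5385) ≈ 0.6316
After 'fold-or-call': P(aggressive) = 0.6·0.6316 / (0.6·0.6316 + 0.8·0.3684) ≈ 0.5625

0.563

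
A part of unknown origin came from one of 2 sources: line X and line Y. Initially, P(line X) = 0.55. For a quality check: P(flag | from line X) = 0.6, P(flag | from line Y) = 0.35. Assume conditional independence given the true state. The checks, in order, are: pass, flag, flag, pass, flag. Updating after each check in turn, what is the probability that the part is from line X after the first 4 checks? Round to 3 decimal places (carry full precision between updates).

After 'pass': P(line X) = 0.4·0.5500 / (0.4·0.5500 + 0.65·0.4500) ≈ 0.4293
After 'flag': P(line X) = 0.6·0.4293 / (0.6·0.4293 + 0.35·0.5707) ≈ 0.5632
After 'flag': P(line X) = 0.6·0.5632 / (0.6·0.5632 + 0.35·0.4368) ≈ 0.6885
After 'pass': P(line X) = 0.4·0.6885 / (0.4·0.6885 + 0.65·0.3115) ≈ 0.5763

0.576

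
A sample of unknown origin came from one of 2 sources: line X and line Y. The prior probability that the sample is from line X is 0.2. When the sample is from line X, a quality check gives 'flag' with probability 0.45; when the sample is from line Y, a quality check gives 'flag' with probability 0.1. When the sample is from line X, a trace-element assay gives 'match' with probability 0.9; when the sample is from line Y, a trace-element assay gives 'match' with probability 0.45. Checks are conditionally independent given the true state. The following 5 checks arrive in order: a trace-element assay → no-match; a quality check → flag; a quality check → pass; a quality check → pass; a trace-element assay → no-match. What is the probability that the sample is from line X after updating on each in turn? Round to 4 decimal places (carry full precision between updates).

0.0137

After a trace-element assay='no-match': P(line X) = 0.1·0.2000 / (0.1·0.2000 + 0.55·0.8000) ≈ 0.0435
After a quality check='flag': P(line X) = 0.45·0.0435 / (0.45·0.0435 + 0.1·0.9565) ≈ 0.1698
After a quality check='pass': P(line X) = 0.55·0.1698 / (0.55·0.1698 + 0.9·0.8302) ≈ 0.1111
After a quality check='pass': P(line X) = 0.55·0.1111 / (0.55·0.1111 + 0.9·0.8889) ≈ 0.0710
After a trace-element assay='no-match': P(line X) = 0.1·0.0710 / (0.1·0.0710 + 0.55·0.9290) ≈ 0.0137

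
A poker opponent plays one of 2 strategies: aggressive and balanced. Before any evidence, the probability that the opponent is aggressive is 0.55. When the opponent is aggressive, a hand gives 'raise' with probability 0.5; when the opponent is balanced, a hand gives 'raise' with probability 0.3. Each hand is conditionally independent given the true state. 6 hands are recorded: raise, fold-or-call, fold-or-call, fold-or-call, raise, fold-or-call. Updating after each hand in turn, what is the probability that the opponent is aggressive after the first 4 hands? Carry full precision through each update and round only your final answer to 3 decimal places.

After 'raise': P(aggressive) = 0.5·0.5500 / (0.5·0.5500 + 0.3·0.4500) ≈ 0.6707
After 'fold-or-call': P(aggressive) = 0.5·0.6707 / (0.5·0.6707 + 0.7·0.3293) ≈ 0.5927
After 'fold-or-call': P(aggressive) = 0.5·0.5927 / (0.5·0.5927 + 0.7·0.4073) ≈ 0.5096
After 'fold-or-call': P(aggressive) = 0.5·0.5096 / (0.5·0.5096 + 0.7·0.4904) ≈ 0.4261

0.426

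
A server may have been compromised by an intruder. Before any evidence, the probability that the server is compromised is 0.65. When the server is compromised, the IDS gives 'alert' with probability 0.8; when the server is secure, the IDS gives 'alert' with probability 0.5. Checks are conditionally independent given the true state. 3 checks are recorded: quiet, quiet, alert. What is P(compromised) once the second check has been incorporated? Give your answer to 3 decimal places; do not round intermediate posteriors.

0.229

After 'quiet': P(compromised) = 0.2·0.6500 / (0.2·0.6500 + 0.5·0.3500) ≈ 0.4262
After 'quiet': P(compromised) = 0.2·0.4262 / (0.2·0.4262 + 0.5·0.5738) ≈ 0.2291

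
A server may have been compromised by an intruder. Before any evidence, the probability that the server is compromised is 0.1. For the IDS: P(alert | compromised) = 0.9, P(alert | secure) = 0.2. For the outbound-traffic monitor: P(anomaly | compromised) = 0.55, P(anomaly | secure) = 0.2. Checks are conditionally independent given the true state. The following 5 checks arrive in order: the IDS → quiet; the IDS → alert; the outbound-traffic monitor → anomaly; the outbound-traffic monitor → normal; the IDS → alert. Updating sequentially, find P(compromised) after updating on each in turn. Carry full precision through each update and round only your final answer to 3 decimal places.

After the IDS='quiet': P(compromised) = 0.1·0.1000 / (0.1·0.1000 + 0.8·0.9000) ≈ 0.0137
After the IDS='alert': P(compromised) = 0.9·0.0137 / (0.9·0.0137 + 0.2·0.9863) ≈ 0.0588
After the outbound-traffic monitor='anomaly': P(compromised) = 0.55·0.0588 / (0.55·0.0588 + 0.2·0.9412) ≈ 0.1467
After the outbound-traffic monitor='normal': P(compromised) = 0.45·0.1467 / (0.45·0.1467 + 0.8·0.8533) ≈ 0.0882
After the IDS='alert': P(compromised) = 0.9·0.0882 / (0.9·0.0882 + 0.2·0.9118) ≈ 0.3032

0.303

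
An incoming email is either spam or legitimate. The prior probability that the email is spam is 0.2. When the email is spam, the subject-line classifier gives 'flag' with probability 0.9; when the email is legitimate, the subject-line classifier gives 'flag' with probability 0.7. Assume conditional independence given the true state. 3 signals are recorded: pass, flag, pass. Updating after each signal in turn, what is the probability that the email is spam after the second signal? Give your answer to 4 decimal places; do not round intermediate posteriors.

Each posterior becomes the prior for the next update.
After 'pass': P(spam) = 0.1·0.2000 / (0.1·0.2000 + 0.3·0.8000) ≈ 0.0769
After 'flag': P(spam) = 0.9·0.0769 / (0.9·0.0769 + 0.7·0.9231) ≈ 0.0968

0.0968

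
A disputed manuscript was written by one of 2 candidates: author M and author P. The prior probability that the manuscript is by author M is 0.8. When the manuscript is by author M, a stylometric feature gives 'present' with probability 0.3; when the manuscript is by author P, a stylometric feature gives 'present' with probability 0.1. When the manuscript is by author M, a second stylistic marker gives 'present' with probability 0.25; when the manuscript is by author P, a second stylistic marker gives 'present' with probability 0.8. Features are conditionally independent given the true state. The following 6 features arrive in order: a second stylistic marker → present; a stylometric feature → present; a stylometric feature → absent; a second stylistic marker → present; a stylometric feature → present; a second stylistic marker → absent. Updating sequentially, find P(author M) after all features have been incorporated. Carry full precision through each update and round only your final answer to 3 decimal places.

0.911

After a second stylistic marker='present': P(author M) = 0.25·0.8000 / (0.25·0.8000 + 0.8·0.2000) ≈ 0.5556
After a stylometric feature='present': P(author M) = 0.3·0.5556 / (0.3·0.5556 + 0.1·0.4444) ≈ 0.7895
After a stylometric feature='absent': P(author M) = 0.7·0.7895 / (0.7·0.7895 + 0.9·0.2105) ≈ 0.7447
After a second stylistic marker='present': P(author M) = 0.25·0.7447 / (0.25·0.7447 + 0.8·0.2553) ≈ 0.4768
After a stylometric feature='present': P(author M) = 0.3·0.4768 / (0.3·0.4768 + 0.1·0.5232) ≈ 0.7322
After a second stylistic marker='absent': P(author M) = 0.75·0.7322 / (0.75·0.7322 + 0.2·0.2678) ≈ 0.9111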